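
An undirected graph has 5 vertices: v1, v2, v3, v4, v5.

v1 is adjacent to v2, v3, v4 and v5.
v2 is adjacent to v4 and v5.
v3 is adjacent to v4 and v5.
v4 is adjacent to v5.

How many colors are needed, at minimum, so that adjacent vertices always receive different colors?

4

v1, v3, v4, v5 form a clique, so at least 4 colors are needed.
4 colors suffice: v1=blue, v2=yellow, v3=yellow, v4=red, v5=green. Each edge has distinct colors on its endpoints.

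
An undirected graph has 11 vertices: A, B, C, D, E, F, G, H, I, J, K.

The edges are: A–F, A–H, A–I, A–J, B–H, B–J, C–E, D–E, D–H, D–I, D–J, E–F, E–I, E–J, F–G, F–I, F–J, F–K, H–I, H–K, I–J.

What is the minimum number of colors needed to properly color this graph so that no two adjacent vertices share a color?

4

D, E, I, J form a clique, so at least 4 colors are needed.
4 colors suffice: color 1 → {B, C, G, I, K}; color 2 → {H, J}; color 3 → {D, F}; color 4 → {A, E}. Each edge has distinct colors on its endpoints.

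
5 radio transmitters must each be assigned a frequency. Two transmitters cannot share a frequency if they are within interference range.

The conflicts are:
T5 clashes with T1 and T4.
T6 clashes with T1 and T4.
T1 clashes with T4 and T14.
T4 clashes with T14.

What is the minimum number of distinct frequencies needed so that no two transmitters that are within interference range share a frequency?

3

T5, T1, T4 are mutually in conflict, so at least 3 frequencies are needed.
3 frequencies suffice: frequency 1 → {T4}; frequency 2 → {T1}; frequency 3 → {T5, T6, T14}. Every pair that conflicts lands in different frequencies.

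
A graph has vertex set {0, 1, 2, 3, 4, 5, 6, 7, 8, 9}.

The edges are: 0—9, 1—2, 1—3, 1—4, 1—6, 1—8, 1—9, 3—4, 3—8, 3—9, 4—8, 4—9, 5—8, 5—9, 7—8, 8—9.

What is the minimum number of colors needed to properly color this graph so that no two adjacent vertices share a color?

1, 3, 4, 8, 9 form a clique, so at least 5 colors are needed.
5 colors suffice: color red → {0, 2, 6, 8}; color blue → {7, 9}; color green → {1, 5}; color yellow → {3}; color purple → {4}. No two adjacent vertices share a color.

5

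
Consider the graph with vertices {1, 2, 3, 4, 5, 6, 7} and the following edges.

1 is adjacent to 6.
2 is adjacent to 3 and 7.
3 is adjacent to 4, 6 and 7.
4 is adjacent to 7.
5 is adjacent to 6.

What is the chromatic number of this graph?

3

3, 4, 7 are pairwise adjacent, so at least 3 colors are needed.
3 colors suffice: 1=red, 2=green, 3=red, 4=green, 5=red, 6=blue, 7=blue. Each edge has distinct colors on its endpoints.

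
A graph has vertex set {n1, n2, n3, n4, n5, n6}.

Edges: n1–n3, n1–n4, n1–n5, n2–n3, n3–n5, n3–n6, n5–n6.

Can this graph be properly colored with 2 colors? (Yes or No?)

n3, n5, n6 form a triangle, so at least 3 colors are needed.
So 2 colors are not enough.

No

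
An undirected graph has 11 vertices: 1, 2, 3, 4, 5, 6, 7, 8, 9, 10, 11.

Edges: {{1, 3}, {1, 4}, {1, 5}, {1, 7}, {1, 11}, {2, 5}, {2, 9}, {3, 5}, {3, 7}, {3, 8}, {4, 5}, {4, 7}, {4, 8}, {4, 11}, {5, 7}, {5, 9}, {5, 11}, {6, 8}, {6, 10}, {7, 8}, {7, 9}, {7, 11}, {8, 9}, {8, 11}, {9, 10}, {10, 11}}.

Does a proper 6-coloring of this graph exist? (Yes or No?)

The chromatic number is 5. 1, 4, 5, 7, 11 form a clique, so at least 5 colors are needed.
5 colors suffice: color red → {5, 8, 10}; color blue → {2, 6, 7}; color green → {3, 9, 11}; color yellow → {1}; color purple → {4}.
Since 6 ≥ 5, a proper 6-coloring certainly exists.

Yes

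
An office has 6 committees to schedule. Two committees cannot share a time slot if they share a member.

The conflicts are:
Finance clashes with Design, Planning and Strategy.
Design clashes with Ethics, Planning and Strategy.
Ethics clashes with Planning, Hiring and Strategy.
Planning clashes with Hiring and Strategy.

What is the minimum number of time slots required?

4

Design, Ethics, Planning, Strategy pairwise conflict, so at least 4 time slots are needed.
4 time slots suffice: time slot 1 → {Planning}; time slot 2 → {Hiring, Strategy}; time slot 3 → {Design}; time slot 4 → {Finance, Ethics}. Every pair that conflicts lands in different time slots.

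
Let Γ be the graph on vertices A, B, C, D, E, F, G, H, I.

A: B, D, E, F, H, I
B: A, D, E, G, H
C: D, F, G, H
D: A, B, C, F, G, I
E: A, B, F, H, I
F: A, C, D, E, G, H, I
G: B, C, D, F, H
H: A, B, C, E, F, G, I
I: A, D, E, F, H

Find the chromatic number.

A, E, F, H, I are pairwise adjacent (a clique of size 5), so at least 5 colors are needed.
5 colors suffice: color 1 → {D, H}; color 2 → {B, F}; color 3 → {A, G}; color 4 → {C, I}; color 5 → {E}. Every edge joins two different colors.

5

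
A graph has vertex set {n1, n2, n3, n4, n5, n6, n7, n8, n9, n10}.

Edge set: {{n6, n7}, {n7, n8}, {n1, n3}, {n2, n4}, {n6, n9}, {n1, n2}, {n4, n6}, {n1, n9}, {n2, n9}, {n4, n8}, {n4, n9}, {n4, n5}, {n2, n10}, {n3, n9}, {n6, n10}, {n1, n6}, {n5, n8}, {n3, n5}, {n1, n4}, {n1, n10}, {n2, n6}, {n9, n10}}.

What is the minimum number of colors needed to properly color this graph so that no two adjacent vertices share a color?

5

n1, n2, n4, n6, n9 form a clique, so at least 5 colors are needed.
5 colors suffice: color red → {n3, n4, n7, n10}; color blue → {n5, n6}; color green → {n8, n9}; color yellow → {n1}; color purple → {n2}. Every edge joins two different colors.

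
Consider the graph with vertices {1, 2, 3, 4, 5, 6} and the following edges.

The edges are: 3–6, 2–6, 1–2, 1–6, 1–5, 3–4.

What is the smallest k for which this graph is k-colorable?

1, 2, 6 are pairwise adjacent, so at least 3 colors are needed.
One proper 3-coloring: 1=b, 2=c, 3=b, 4=a, 5=a, 6=a. Every edge joins two different colors.

3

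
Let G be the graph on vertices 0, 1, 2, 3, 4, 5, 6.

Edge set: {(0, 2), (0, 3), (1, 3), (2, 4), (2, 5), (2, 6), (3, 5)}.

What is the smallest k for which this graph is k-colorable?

2 and 6 are adjacent, so at least 2 colors are needed.
A valid assignment using 2 colors: 0=blue, 1=blue, 2=red, 3=red, 4=blue, 5=blue, 6=blue. No two adjacent vertices share a color.

2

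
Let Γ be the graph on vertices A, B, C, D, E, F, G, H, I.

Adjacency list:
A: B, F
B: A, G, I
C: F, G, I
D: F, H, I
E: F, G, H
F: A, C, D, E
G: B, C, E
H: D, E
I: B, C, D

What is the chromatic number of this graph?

3

The cycle A-B-G-C-F-A has odd length 5, so it cannot be 2-colored; at least 3 colors are needed.
A valid assignment using 3 colors: A=3, B=2, C=2, D=2, E=2, F=1, G=1, H=1, I=1. Every edge joins two different colors.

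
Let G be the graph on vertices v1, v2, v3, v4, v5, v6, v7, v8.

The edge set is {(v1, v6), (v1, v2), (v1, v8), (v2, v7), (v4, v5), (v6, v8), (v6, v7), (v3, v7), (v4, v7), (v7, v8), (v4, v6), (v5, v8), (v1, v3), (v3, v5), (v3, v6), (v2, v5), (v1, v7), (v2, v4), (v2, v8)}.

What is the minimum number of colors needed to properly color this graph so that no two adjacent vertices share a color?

4

v1, v3, v6, v7 are pairwise adjacent (a clique of size 4), so at least 4 colors are needed.
A valid assignment using 4 colors: v1=3, v2=2, v3=4, v4=3, v5=1, v6=2, v7=1, v8=4. No two adjacent vertices share a color.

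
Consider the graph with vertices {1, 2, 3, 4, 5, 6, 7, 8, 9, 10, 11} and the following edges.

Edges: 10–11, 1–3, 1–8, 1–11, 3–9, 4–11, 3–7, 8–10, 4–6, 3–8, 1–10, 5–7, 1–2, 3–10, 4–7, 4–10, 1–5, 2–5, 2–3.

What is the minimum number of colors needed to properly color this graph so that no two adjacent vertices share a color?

1, 3, 8, 10 form a clique, so at least 4 colors are needed.
One proper 4-coloring: 1=b, 2=c, 3=a, 4=a, 5=a, 6=b, 7=b, 8=d, 9=b, 10=c, 11=d. Each edge has distinct colors on its endpoints.

4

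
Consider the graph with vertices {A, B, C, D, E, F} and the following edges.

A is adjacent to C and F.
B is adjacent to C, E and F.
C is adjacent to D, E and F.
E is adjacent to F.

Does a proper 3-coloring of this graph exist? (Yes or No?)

B, C, E, F are mutually adjacent (a clique of size 4), so at least 4 colors are needed.
So 3 colors are not enough.

No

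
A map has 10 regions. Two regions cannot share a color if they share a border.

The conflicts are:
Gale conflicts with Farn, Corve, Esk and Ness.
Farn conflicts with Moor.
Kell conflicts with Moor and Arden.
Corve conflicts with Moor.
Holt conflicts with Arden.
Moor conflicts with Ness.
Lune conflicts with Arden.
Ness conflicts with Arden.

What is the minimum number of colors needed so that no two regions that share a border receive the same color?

2

Gale and Esk conflict, so at least 2 colors are needed.
2 colors suffice: color 1 → {Gale, Moor, Arden}; color 2 → {Farn, Kell, Corve, Holt, Esk, Lune, Ness}. Every pair that conflicts lands in different colors.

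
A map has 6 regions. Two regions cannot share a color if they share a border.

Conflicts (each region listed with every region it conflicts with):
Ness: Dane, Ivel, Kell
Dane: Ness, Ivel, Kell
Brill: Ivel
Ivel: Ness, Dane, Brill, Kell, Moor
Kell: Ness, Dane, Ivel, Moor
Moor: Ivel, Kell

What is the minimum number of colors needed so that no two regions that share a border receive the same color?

Ness, Dane, Ivel, Kell are mutually in conflict, so at least 4 colors are needed.
4 colors suffice: color 1 → {Ivel}; color 2 → {Brill, Kell}; color 3 → {Ness, Moor}; color 4 → {Dane}. Each listed conflict is separated.

4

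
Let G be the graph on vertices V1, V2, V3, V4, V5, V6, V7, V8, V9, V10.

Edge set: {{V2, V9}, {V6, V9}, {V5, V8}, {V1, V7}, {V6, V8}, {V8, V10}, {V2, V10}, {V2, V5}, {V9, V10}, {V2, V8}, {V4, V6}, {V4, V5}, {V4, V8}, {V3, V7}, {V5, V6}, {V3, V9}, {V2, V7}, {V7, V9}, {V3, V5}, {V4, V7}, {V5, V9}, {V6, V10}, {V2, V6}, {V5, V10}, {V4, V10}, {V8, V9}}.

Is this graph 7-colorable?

The chromatic number is 6. V2, V5, V6, V8, V9, V10 form a clique, so at least 6 colors are needed.
6 colors suffice: V1=1, V2=3, V3=3, V4=1, V5=2, V6=4, V7=2, V8=5, V9=1, V10=6.
Since 7 ≥ 6, a proper 7-coloring certainly exists.

Yes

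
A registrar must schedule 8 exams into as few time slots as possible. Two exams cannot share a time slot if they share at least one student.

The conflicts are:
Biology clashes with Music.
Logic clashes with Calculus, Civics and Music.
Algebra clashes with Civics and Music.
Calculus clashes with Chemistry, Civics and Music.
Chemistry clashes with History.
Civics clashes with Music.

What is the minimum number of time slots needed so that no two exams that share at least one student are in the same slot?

4

Logic, Calculus, Civics, Music are mutually in conflict, so at least 4 time slots are needed.
4 time slots suffice: time slot 1 → {Chemistry, Music}; time slot 2 → {Biology, Civics, History}; time slot 3 → {Algebra, Calculus}; time slot 4 → {Logic}. Each listed conflict is separated.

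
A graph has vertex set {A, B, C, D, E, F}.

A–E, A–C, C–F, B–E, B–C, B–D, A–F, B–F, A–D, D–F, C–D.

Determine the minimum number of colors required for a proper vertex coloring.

4

A, C, D, F are pairwise adjacent (a clique of size 4), so at least 4 colors are needed.
One proper 4-coloring: A=1, B=1, C=2, D=4, E=2, F=3. Each edge has distinct colors on its endpoints.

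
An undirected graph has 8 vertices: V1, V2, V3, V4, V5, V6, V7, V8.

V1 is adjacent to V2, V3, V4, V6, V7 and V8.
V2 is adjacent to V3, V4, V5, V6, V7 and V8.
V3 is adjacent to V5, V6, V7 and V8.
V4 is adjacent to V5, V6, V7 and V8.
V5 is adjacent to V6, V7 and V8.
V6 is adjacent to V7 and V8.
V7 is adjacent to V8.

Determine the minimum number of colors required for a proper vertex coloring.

V1, V2, V4, V6, V7, V8 form a clique, so at least 6 colors are needed.
6 colors suffice: V1=6, V2=4, V3=5, V4=5, V5=6, V6=2, V7=3, V8=1. Each edge has distinct colors on its endpoints.

6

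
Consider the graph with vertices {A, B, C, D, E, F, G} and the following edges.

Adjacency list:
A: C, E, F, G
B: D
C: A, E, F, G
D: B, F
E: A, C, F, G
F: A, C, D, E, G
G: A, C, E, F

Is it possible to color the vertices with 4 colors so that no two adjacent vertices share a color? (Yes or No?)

No

A, C, E, F, G are mutually adjacent (a clique of size 5), so at least 5 colors are needed.
So 4 colors are not enough.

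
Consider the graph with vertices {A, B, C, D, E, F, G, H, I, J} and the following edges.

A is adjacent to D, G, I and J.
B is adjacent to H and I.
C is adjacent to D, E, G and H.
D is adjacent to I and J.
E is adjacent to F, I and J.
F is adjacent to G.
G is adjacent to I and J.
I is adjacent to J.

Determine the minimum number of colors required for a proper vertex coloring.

4

A, G, I, J are mutually adjacent (a clique of size 4), so at least 4 colors are needed.
4 colors suffice: color red → {C, F, I}; color blue → {B, D, E, G}; color green → {H, J}; color yellow → {A}. Every edge joins two different colors.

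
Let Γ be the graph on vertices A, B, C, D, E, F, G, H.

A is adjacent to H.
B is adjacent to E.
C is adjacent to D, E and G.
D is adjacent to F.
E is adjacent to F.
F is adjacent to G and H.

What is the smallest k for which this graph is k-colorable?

2

D and F are adjacent, so at least 2 colors are needed.
2 colors suffice: A=1, B=1, C=1, D=2, E=2, F=1, G=2, H=2. No two adjacent vertices share a color.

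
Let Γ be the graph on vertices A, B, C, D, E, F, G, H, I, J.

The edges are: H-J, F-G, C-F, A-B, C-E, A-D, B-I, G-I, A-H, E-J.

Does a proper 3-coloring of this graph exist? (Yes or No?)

Yes

The chromatic number is 3. The cycle J-H-A-B-I-G-F-C-E-J has odd length 9, so it cannot be 2-colored; at least 3 colors are needed.
3 colors suffice: color 1 → {A, F, I, J}; color 2 → {B, C, D, G, H}; color 3 → {E}.
That is already a proper 3-coloring.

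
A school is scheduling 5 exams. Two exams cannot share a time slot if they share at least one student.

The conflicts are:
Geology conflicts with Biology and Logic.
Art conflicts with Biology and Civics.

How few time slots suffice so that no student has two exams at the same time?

Geology and Biology conflict, so at least 2 time slots are needed.
A valid assignment using 2 time slots: Geology=1, Art=1, Biology=2, Civics=2, Logic=2. Each listed conflict is separated.

2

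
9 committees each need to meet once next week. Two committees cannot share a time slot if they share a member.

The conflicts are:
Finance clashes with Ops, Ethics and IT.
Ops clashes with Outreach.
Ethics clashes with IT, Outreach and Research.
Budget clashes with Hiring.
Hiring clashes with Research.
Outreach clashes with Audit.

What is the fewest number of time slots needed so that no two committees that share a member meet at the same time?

3

Finance, Ethics, IT pairwise conflict, so at least 3 time slots are needed.
3 time slots suffice: time slot 1 → {Ops, Ethics, Hiring, Audit}; time slot 2 → {Finance, Budget, Outreach, Research}; time slot 3 → {IT}. Each listed conflict is separated.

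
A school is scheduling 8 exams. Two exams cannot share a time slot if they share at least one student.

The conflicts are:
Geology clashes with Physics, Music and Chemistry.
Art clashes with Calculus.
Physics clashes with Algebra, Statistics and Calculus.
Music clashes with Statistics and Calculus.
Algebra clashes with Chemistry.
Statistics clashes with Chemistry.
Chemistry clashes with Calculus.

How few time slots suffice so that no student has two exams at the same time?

Chemistry and Calculus conflict, so at least 2 time slots are needed.
A valid assignment using 2 time slots: Geology=1, Art=2, Physics=2, Music=2, Algebra=1, Statistics=1, Chemistry=2, Calculus=1. Every pair that conflicts lands in different time slots.

2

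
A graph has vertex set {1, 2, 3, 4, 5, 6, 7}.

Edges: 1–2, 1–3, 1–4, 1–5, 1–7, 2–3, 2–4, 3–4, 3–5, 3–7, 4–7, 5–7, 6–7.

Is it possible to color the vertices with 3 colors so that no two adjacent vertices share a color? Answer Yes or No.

No

1, 2, 3, 4 form a clique, so at least 4 colors are needed.
So 3 colors are not enough.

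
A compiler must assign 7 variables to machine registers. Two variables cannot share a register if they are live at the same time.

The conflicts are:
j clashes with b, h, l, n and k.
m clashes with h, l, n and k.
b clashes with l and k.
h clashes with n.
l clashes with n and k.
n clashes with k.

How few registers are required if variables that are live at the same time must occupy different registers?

j, l, n, k pairwise conflict, so at least 4 registers are needed.
Using 4 registers: j=2, m=2, b=4, h=1, l=3, n=4, k=1. Each listed conflict is separated.

4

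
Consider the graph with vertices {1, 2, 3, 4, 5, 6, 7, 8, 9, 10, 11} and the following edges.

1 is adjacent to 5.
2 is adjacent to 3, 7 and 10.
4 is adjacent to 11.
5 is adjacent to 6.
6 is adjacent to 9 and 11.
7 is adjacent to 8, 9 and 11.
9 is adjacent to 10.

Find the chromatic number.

2

4 and 11 are adjacent, so at least 2 colors are needed.
2 colors suffice: color a → {1, 3, 4, 6, 7, 10}; color b → {2, 5, 8, 9, 11}. No two adjacent vertices share a color.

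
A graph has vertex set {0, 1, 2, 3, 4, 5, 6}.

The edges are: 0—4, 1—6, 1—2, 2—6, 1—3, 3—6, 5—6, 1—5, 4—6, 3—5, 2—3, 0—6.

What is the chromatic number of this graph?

4

1, 2, 3, 6 form a clique, so at least 4 colors are needed.
4 colors suffice: color red → {6}; color blue → {0, 3}; color green → {1, 4}; color yellow → {2, 5}. Each edge has distinct colors on its endpoints.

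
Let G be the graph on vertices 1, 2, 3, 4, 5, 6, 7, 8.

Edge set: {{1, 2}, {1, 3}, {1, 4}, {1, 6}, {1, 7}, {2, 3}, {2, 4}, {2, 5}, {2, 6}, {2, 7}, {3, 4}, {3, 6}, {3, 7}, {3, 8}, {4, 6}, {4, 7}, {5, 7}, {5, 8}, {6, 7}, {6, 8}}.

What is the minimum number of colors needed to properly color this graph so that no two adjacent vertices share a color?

1, 2, 3, 4, 6, 7 are mutually adjacent (a clique of size 6), so at least 6 colors are needed.
A valid assignment using 6 colors: 1=e, 2=a, 3=b, 4=f, 5=b, 6=c, 7=d, 8=a. No two adjacent vertices share a color.

6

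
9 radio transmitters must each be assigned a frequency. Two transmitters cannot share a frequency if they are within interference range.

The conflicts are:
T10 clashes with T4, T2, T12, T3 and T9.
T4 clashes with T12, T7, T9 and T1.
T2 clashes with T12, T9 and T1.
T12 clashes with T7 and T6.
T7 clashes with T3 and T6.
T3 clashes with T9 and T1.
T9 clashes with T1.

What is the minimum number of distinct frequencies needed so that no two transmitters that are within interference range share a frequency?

T12, T7, T6 pairwise conflict, so at least 3 frequencies are needed.
3 frequencies suffice: frequency 1 → {T12, T9}; frequency 2 → {T4, T2, T3, T6}; frequency 3 → {T10, T7, T1}. Every pair that conflicts lands in different frequencies.

3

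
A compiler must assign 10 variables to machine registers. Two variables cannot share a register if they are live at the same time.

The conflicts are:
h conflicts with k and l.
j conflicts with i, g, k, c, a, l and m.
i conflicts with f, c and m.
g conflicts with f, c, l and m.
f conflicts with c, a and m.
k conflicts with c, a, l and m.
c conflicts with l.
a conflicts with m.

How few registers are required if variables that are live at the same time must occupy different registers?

4

j, g, c, l all conflict with each other, so at least 4 registers are needed.
4 registers suffice: h=1, j=1, i=3, g=3, f=1, k=3, c=2, a=4, l=4, m=2. Each listed conflict is separated.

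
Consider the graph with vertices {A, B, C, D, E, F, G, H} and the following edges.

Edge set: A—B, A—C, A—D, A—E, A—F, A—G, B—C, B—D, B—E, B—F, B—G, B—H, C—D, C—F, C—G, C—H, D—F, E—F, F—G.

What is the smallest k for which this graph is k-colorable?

A, B, C, D, F are pairwise adjacent (a clique of size 5), so at least 5 colors are needed.
5 colors suffice: color 1 → {B}; color 2 → {A, H}; color 3 → {F}; color 4 → {C, E}; color 5 → {D, G}. Each edge has distinct colors on its endpoints.

5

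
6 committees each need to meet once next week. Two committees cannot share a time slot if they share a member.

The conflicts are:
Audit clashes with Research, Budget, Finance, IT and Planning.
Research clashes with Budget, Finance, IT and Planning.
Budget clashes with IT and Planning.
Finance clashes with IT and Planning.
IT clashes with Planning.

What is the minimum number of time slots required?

5

Audit, Research, Budget, IT, Planning all conflict with each other, so at least 5 time slots are needed.
5 time slots suffice: time slot 1 → {Research}; time slot 2 → {Planning}; time slot 3 → {Audit}; time slot 4 → {IT}; time slot 5 → {Budget, Finance}. Each listed conflict is separated.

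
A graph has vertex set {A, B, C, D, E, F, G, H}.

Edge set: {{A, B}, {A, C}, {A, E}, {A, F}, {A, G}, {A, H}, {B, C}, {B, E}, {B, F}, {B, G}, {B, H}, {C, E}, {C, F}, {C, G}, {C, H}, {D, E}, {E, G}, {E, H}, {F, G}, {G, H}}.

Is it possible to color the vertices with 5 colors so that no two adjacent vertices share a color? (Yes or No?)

No

A, B, C, E, G, H form a clique, so at least 6 colors are needed.
So 5 colors are not enough.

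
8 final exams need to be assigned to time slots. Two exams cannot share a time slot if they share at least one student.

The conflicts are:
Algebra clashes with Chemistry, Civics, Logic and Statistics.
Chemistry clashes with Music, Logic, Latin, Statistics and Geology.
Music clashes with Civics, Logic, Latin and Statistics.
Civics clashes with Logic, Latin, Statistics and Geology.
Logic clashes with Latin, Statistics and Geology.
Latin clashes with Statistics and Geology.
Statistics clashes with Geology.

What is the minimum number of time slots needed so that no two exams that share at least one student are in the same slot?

5

Chemistry, Logic, Latin, Statistics, Geology all conflict with each other, so at least 5 time slots are needed.
5 time slots suffice: time slot 1 → {Logic}; time slot 2 → {Statistics}; time slot 3 → {Chemistry, Civics}; time slot 4 → {Algebra, Latin}; time slot 5 → {Music, Geology}. Every pair that conflicts lands in different time slots.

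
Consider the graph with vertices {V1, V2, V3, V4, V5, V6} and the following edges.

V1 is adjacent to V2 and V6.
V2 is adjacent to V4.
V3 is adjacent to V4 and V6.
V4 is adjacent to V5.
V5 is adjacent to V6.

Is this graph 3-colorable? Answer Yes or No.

Yes

The chromatic number is 3. The cycle V6-V1-V2-V4-V5-V6 has odd length 5, so it cannot be 2-colored; at least 3 colors are needed.
A valid assignment using 3 colors: V1=3, V2=2, V3=2, V4=1, V5=2, V6=1.
That is already a proper 3-coloring.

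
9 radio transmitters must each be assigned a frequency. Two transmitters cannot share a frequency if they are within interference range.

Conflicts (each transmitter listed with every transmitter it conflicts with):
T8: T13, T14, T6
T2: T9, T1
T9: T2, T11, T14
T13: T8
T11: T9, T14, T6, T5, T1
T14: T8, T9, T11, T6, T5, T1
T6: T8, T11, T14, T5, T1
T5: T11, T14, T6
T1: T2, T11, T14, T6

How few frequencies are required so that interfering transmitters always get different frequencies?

T11, T14, T6, T1 all conflict with each other, so at least 4 frequencies are needed.
4 frequencies suffice: frequency 1 → {T2, T13, T14}; frequency 2 → {T8, T11}; frequency 3 → {T9, T6}; frequency 4 → {T5, T1}. Every pair that conflicts lands in different frequencies.

4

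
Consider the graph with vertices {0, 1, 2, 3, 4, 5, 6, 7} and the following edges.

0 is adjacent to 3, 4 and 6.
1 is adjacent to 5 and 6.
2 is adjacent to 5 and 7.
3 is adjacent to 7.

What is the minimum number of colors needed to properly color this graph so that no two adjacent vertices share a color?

The cycle 3-0-6-1-5-2-7-3 has odd length 7, so it cannot be 2-colored; at least 3 colors are needed.
3 colors suffice: 0=a, 1=a, 2=b, 3=b, 4=b, 5=c, 6=b, 7=a. Every edge joins two different colors.

3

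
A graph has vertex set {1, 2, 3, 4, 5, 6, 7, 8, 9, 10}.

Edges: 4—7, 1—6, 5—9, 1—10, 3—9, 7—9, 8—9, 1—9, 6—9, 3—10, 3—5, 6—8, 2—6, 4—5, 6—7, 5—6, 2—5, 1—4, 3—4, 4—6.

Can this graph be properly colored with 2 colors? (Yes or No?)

No

2, 5, 6 form a triangle, so at least 3 colors are needed.
So 2 colors are not enough.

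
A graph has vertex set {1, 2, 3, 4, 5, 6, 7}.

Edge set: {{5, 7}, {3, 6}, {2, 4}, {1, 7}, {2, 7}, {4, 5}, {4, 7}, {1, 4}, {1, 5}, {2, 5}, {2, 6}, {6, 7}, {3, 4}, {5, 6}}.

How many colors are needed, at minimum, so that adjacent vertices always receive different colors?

4

2, 4, 5, 7 form a clique, so at least 4 colors are needed.
A valid assignment using 4 colors: 1=yellow, 2=yellow, 3=blue, 4=red, 5=blue, 6=red, 7=green. No two adjacent vertices share a color.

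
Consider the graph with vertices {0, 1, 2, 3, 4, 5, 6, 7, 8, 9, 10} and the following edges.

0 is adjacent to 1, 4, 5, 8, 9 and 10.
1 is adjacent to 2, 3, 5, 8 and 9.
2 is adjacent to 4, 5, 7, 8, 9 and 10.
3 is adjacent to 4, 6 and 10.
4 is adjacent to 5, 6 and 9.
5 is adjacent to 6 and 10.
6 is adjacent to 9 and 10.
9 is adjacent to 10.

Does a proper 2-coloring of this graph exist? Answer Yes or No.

No

4, 5, 6 are pairwise adjacent, so at least 3 colors are needed.
So 2 colors are not enough.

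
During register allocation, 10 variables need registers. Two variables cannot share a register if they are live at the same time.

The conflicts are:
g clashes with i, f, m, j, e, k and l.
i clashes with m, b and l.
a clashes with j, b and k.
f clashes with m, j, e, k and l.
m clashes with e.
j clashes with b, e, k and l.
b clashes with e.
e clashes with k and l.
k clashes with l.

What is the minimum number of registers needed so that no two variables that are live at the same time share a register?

6

g, f, j, e, k, l pairwise conflict, so at least 6 registers are needed.
A valid assignment using 6 registers: g=1, i=2, a=2, f=6, m=3, j=3, b=1, e=2, k=5, l=4. No two conflicting variables share a register.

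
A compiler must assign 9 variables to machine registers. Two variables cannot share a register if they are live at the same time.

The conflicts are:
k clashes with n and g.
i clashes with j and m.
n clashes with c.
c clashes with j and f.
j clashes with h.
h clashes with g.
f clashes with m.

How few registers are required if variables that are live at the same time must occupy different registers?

The cycle f-c-j-i-m-f has odd length 5, so it cannot be 2-colored; at least 3 registers are needed.
Using 3 registers: k=2, i=2, n=1, c=2, j=1, h=2, f=3, g=1, m=1. Each listed conflict is separated.

3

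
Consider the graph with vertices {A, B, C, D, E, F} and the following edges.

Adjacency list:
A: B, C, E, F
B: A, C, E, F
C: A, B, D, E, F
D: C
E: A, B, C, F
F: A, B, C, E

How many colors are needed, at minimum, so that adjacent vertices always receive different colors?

5

A, B, C, E, F form a clique, so at least 5 colors are needed.
One proper 5-coloring: A=yellow, B=blue, C=red, D=blue, E=purple, F=green. Every edge joins two different colors.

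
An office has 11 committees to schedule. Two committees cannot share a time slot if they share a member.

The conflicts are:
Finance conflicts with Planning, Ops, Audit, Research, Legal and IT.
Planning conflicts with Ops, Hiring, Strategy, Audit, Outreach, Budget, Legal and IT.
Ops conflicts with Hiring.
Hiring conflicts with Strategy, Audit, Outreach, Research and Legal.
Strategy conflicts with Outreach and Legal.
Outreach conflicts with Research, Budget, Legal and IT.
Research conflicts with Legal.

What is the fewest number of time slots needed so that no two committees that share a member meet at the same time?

5

Planning, Hiring, Strategy, Outreach, Legal pairwise conflict, so at least 5 time slots are needed.
5 time slots suffice: time slot 1 → {Planning, Research}; time slot 2 → {Finance, Outreach}; time slot 3 → {Hiring, Budget, IT}; time slot 4 → {Ops, Audit, Legal}; time slot 5 → {Strategy}. Each listed conflict is separated.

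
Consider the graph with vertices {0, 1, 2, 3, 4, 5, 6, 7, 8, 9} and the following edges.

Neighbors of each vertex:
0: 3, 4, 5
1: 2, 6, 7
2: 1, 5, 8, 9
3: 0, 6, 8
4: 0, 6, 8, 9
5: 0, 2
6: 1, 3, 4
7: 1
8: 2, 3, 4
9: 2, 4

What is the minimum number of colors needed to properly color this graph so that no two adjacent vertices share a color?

3

The cycle 8-3-0-5-2-8 has odd length 5, so it cannot be 2-colored; at least 3 colors are needed.
3 colors suffice: color red → {2, 3, 4, 7}; color blue → {0, 1, 8, 9}; color green → {5, 6}. Every edge joins two different colors.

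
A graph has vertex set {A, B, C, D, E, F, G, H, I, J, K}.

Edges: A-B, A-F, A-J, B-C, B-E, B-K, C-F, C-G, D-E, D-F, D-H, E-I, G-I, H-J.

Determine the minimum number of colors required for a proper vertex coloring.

The cycle A-J-H-D-F-A has odd length 5, so it cannot be 2-colored; at least 3 colors are needed.
3 colors suffice: color 1 → {B, D, I, J}; color 2 → {A, C, E, H, K}; color 3 → {F, G}. Each edge has distinct colors on its endpoints.

3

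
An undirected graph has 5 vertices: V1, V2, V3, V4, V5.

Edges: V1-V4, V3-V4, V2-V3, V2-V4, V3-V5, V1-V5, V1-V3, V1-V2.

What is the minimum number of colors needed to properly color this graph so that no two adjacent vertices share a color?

4

V1, V2, V3, V4 are mutually adjacent (a clique of size 4), so at least 4 colors are needed.
One proper 4-coloring: V1=2, V2=4, V3=1, V4=3, V5=3. Each edge has distinct colors on its endpoints.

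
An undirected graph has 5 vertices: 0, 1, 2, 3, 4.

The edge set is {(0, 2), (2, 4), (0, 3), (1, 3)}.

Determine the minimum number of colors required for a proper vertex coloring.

1 and 3 are adjacent, so at least 2 colors are needed.
2 colors suffice: color red → {2, 3}; color blue → {0, 1, 4}. No two adjacent vertices share a color.

2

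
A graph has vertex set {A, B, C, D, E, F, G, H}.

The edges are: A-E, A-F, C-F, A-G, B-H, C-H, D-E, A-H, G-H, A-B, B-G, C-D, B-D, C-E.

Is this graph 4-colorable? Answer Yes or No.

Yes

The chromatic number is 4. A, B, G, H are pairwise adjacent (a clique of size 4), so at least 4 colors are needed.
One proper 4-coloring: A=1, B=2, C=1, D=3, E=2, F=2, G=4, H=3.
That is already a proper 4-coloring.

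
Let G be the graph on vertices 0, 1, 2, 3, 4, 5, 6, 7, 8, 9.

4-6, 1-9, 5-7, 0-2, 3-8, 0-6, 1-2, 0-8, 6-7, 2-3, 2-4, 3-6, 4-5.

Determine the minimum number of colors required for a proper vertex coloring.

2

4 and 5 are adjacent, so at least 2 colors are needed.
One proper 2-coloring: 0=blue, 1=blue, 2=red, 3=blue, 4=blue, 5=red, 6=red, 7=blue, 8=red, 9=red. Each edge has distinct colors on its endpoints.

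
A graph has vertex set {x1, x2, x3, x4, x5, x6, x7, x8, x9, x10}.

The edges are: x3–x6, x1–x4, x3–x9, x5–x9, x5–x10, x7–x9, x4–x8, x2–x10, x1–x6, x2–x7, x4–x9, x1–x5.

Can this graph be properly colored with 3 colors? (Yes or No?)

Yes

The chromatic number is 3. The cycle x6-x1-x5-x9-x3-x6 has odd length 5, so it cannot be 2-colored; at least 3 colors are needed.
One proper 3-coloring: x1=1, x2=3, x3=2, x4=2, x5=2, x6=3, x7=2, x8=1, x9=1, x10=1.
That is already a proper 3-coloring.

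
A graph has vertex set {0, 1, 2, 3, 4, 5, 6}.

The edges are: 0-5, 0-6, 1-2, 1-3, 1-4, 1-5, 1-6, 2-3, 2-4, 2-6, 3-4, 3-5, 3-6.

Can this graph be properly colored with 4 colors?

Yes

The chromatic number is 4. 1, 2, 3, 4 form a clique, so at least 4 colors are needed.
4 colors suffice: color a → {0, 3}; color b → {1}; color c → {4, 5, 6}; color d → {2}.
That is already a proper 4-coloring.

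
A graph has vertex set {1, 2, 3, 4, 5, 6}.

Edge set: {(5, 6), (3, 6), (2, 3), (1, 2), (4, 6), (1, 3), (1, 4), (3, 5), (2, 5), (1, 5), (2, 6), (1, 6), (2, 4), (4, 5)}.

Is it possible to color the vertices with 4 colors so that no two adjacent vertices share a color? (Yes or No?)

1, 2, 3, 5, 6 are pairwise adjacent (a clique of size 5), so at least 5 colors are needed.
So 4 colors are not enough.

No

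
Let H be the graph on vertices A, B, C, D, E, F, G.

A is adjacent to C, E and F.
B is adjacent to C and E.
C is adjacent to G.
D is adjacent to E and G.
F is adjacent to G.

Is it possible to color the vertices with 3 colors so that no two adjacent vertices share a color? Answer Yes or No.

Yes

The chromatic number is 3. The cycle A-F-G-D-E-A has odd length 5, so it cannot be 2-colored; at least 3 colors are needed.
A valid assignment using 3 colors: A=2, B=2, C=3, D=2, E=1, F=3, G=1.
That is already a proper 3-coloring.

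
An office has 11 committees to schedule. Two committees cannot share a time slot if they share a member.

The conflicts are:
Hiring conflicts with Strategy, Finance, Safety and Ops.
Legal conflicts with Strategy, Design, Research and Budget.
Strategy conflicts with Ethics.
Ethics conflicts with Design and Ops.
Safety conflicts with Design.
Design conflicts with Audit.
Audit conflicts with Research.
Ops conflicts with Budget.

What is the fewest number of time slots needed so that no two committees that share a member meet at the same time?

3

The cycle Ethics-Strategy-Legal-Budget-Ops-Ethics has odd length 5, so it cannot be 2-colored; at least 3 time slots are needed.
3 time slots suffice: time slot 1 → {Hiring, Design, Research, Budget}; time slot 2 → {Legal, Finance, Ethics, Safety, Audit}; time slot 3 → {Strategy, Ops}. Each listed conflict is separated.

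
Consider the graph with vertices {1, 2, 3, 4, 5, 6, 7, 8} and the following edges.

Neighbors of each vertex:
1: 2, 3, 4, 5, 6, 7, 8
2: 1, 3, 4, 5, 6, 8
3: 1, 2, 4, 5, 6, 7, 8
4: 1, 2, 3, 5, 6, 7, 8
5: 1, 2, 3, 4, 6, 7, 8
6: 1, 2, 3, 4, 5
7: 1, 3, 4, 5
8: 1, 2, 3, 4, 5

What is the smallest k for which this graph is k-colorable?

1, 2, 3, 4, 5, 8 are mutually adjacent (a clique of size 6), so at least 6 colors are needed.
6 colors suffice: 1=blue, 2=purple, 3=green, 4=yellow, 5=red, 6=orange, 7=purple, 8=orange. Every edge joins two different colors.

6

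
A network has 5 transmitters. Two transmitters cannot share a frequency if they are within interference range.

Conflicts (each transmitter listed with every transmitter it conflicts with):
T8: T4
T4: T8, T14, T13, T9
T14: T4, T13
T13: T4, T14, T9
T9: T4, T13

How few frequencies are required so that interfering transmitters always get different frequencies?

3

T4, T13, T9 pairwise conflict, so at least 3 frequencies are needed.
A valid assignment using 3 frequencies: T8=2, T4=1, T14=3, T13=2, T9=3. Every pair that conflicts lands in different frequencies.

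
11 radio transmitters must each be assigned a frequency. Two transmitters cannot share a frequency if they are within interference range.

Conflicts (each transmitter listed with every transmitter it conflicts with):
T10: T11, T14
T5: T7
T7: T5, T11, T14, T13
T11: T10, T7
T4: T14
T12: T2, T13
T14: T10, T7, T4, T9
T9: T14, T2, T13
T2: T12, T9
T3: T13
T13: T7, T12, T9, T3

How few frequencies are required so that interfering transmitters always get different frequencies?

T9 and T2 conflict, so at least 2 frequencies are needed.
Using 2 frequencies: T10=1, T5=2, T7=1, T11=2, T4=1, T12=1, T14=2, T9=1, T2=2, T3=1, T13=2. Every pair that conflicts lands in different frequencies.

2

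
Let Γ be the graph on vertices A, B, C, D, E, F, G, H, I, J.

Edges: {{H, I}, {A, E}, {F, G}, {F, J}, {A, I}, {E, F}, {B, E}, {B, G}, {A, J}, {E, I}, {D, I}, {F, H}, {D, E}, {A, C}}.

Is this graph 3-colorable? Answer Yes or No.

Yes

The chromatic number is 3. A, E, I are pairwise adjacent, so at least 3 colors are needed.
One proper 3-coloring: A=blue, B=blue, C=red, D=blue, E=red, F=blue, G=red, H=red, I=green, J=red.
That is already a proper 3-coloring.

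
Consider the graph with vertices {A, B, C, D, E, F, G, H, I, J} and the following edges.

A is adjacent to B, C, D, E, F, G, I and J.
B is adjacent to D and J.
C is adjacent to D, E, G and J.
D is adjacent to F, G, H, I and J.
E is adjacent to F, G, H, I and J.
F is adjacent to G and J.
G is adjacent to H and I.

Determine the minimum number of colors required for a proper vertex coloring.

4

A, B, D, J are pairwise adjacent (a clique of size 4), so at least 4 colors are needed.
4 colors suffice: color red → {A, H}; color blue → {D, E}; color green → {G, J}; color yellow → {B, C, F, I}. No two adjacent vertices share a color.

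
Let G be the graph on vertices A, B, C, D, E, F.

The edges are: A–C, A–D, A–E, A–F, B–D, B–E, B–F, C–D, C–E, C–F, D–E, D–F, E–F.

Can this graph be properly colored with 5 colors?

Yes

The chromatic number is 5. A, C, D, E, F are mutually adjacent (a clique of size 5), so at least 5 colors are needed.
5 colors suffice: color red → {D}; color blue → {E}; color green → {F}; color yellow → {B, C}; color purple → {A}.
That is already a proper 5-coloring.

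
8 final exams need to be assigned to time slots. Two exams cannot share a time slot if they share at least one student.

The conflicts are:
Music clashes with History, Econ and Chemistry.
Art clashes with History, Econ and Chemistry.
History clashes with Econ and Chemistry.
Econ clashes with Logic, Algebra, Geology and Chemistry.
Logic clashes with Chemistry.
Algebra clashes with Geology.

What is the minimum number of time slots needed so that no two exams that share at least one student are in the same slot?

4

Art, History, Econ, Chemistry pairwise conflict, so at least 4 time slots are needed.
A valid assignment using 4 time slots: Music=4, Art=4, History=3, Econ=1, Logic=3, Algebra=3, Geology=2, Chemistry=2. Every pair that conflicts lands in different time slots.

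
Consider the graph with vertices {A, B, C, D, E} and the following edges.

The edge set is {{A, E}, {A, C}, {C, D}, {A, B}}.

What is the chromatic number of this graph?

A and B are adjacent, so at least 2 colors are needed.
2 colors suffice: A=1, B=2, C=2, D=1, E=2. Each edge has distinct colors on its endpoints.

2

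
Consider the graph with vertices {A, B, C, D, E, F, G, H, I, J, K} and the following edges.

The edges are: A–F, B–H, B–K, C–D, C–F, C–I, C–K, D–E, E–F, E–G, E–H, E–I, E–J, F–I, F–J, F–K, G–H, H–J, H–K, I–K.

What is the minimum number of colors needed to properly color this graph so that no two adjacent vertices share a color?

4

C, F, I, K form a clique, so at least 4 colors are needed.
4 colors suffice: color 1 → {D, F, H}; color 2 → {A, E, K}; color 3 → {B, G, I, J}; color 4 → {C}. Every edge joins two different colors.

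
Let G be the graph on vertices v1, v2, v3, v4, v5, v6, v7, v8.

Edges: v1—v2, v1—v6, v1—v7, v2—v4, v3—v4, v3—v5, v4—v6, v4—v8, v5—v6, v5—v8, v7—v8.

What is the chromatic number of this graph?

The cycle v8-v4-v6-v1-v7-v8 has odd length 5, so it cannot be 2-colored; at least 3 colors are needed.
One proper 3-coloring: v1=red, v2=blue, v3=blue, v4=red, v5=red, v6=blue, v7=green, v8=blue. No two adjacent vertices share a color.

3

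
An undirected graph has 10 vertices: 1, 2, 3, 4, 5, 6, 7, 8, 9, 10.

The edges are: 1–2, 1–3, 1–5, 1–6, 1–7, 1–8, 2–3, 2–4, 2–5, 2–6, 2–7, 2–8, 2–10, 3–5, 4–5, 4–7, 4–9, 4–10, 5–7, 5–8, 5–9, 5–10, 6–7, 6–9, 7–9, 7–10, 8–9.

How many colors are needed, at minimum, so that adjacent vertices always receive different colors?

5

2, 4, 5, 7, 10 are pairwise adjacent (a clique of size 5), so at least 5 colors are needed.
A valid assignment using 5 colors: 1=yellow, 2=blue, 3=green, 4=yellow, 5=red, 6=red, 7=green, 8=green, 9=blue, 10=purple. Every edge joins two different colors.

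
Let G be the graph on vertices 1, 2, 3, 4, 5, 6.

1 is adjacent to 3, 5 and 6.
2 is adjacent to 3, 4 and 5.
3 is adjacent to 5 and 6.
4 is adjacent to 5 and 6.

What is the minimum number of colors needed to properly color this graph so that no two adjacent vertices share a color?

2, 4, 5 are mutually adjacent, so at least 3 colors are needed.
3 colors suffice: color red → {5, 6}; color blue → {3, 4}; color green → {1, 2}. Every edge joins two different colors.

3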